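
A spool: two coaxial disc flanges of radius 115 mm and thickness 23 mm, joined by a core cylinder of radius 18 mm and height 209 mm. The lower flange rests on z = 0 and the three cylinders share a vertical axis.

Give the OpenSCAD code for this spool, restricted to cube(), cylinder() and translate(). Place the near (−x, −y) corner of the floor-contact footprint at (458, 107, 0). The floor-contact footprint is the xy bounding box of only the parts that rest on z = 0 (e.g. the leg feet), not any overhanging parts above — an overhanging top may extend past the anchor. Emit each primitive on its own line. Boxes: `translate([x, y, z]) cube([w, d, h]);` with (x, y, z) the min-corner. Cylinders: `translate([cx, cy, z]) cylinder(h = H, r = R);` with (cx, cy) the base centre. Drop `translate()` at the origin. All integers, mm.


translate([573, 222, 0]) cylinder(h = 23, r = 115);
translate([573, 222, 23]) cylinder(h = 209, r = 18);
translate([573, 222, 232]) cylinder(h = 23, r = 115);


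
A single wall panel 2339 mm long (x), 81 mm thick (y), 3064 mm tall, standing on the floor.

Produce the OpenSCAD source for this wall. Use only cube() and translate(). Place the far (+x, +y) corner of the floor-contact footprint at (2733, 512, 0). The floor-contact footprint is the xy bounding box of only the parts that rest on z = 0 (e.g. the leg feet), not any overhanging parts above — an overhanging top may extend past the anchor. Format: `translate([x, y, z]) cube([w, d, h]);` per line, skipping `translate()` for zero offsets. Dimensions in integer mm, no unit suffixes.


translate([394, 431, 0]) cube([2339, 81, 3064]);


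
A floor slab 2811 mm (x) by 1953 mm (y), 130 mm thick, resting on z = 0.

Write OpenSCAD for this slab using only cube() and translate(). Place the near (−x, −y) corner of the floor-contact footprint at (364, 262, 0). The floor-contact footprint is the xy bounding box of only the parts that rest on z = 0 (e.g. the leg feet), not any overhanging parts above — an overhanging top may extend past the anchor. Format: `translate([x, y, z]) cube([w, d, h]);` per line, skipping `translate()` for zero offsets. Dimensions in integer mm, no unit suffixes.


translate([364, 262, 0]) cube([2811, 1953, 130]);


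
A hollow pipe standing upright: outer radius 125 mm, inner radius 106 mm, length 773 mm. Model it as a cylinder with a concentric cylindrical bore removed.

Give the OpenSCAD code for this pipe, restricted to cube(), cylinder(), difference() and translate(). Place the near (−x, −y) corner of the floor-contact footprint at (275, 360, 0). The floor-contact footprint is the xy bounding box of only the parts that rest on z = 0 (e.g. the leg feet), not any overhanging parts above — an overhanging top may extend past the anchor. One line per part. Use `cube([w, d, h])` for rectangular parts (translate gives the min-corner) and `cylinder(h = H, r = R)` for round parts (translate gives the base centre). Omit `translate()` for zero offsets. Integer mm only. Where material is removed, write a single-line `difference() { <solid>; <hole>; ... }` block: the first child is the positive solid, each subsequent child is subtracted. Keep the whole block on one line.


difference() { translate([400, 485, 0]) cylinder(h = 773, r = 125); translate([400, 485, 0]) cylinder(h = 773, r = 106); }


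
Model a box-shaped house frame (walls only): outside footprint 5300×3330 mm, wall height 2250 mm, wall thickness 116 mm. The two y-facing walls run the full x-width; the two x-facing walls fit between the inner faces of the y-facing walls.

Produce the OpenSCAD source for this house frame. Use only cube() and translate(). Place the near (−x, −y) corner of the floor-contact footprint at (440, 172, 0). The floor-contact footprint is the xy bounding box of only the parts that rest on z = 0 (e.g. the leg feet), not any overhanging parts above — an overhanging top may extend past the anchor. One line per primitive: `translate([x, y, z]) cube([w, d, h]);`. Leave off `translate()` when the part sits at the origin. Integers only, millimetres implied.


translate([440, 172, 0]) cube([5300, 116, 2250]);
translate([440, 3386, 0]) cube([5300, 116, 2250]);
translate([440, 288, 0]) cube([116, 3098, 2250]);
translate([5624, 288, 0]) cube([116, 3098, 2250]);


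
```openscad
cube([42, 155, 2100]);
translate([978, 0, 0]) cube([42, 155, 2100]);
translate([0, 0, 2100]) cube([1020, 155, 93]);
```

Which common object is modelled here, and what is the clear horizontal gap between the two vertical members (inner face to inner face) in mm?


A door frame. The clear opening width is 936 mm.

Two 2100 mm tall posts with a header on top — a door frame. The left jamb is 42 mm wide at x = 0; the right jamb starts at x = 978. The clear opening is 978 − 42 = 936 mm.


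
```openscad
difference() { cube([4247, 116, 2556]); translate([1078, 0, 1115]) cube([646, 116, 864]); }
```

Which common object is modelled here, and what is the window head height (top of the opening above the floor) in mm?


A wall with a window opening. The window head height is 1979 mm.

A wall with a rectangular opening subtracted — a window. Sill at z = 1115, opening 864 mm tall, so the head is at 1115 + 864 = 1979 mm.


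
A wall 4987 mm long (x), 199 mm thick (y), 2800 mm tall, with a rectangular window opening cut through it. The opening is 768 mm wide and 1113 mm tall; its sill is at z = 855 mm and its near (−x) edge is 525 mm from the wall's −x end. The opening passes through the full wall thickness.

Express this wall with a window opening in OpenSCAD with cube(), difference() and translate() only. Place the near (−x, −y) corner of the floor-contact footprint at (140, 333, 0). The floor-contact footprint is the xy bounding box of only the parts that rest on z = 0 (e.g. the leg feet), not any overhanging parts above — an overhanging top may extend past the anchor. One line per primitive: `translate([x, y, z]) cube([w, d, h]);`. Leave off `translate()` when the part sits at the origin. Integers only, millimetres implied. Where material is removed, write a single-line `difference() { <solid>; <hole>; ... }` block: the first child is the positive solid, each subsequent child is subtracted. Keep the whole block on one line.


difference() { translate([140, 333, 0]) cube([4987, 199, 2800]); translate([665, 333, 855]) cube([768, 199, 1113]); }


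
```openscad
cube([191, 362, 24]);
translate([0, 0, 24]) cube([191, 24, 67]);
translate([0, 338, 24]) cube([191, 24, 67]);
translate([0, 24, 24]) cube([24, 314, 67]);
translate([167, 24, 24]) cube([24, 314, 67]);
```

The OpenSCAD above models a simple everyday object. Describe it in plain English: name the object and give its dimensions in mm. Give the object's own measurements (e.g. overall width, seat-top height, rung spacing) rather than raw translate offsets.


An open-topped rectangular box: outside dimensions 191×362×91 mm, with a uniform wall and base thickness of 24 mm. The base is a full 191×362 slab on the floor; four walls sit on top of the base. The front and back walls (the −y and +y sides) span the full width; the two side walls fit between them.


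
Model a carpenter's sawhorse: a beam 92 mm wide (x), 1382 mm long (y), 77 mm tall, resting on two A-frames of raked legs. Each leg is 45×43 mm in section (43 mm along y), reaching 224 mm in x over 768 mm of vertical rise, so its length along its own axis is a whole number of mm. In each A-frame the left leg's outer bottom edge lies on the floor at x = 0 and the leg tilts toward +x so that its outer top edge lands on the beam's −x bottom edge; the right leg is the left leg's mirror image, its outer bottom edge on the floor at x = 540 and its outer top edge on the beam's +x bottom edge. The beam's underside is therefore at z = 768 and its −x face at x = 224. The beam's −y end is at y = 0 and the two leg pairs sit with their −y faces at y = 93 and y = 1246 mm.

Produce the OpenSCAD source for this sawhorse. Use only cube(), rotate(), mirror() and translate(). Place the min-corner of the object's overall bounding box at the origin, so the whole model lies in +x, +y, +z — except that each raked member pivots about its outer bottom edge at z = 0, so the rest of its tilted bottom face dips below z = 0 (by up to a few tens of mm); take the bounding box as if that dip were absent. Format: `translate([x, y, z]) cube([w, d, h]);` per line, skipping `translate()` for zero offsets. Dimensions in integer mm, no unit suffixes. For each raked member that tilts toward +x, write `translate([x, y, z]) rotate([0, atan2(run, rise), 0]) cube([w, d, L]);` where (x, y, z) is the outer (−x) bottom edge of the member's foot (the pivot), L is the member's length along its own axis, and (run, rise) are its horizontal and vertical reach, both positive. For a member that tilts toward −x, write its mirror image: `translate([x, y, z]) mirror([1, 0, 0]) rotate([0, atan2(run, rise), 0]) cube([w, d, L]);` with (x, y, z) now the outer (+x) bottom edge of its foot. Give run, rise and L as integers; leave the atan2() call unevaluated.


translate([224, 0, 768]) cube([92, 1382, 77]);
translate([0, 93, 0]) rotate([0, atan2(224, 768), 0]) cube([45, 43, 800]);
translate([540, 93, 0]) mirror([1, 0, 0]) rotate([0, atan2(224, 768), 0]) cube([45, 43, 800]);
translate([0, 1246, 0]) rotate([0, atan2(224, 768), 0]) cube([45, 43, 800]);
translate([540, 1246, 0]) mirror([1, 0, 0]) rotate([0, atan2(224, 768), 0]) cube([45, 43, 800]);


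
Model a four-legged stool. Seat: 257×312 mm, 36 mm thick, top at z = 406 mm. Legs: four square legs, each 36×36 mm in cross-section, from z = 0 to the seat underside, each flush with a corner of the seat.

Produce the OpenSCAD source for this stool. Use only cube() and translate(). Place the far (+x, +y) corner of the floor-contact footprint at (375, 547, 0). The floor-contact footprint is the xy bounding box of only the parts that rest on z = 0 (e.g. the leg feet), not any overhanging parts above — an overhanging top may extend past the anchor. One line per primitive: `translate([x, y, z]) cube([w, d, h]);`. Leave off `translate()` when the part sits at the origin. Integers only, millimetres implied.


translate([118, 235, 370]) cube([257, 312, 36]);
translate([118, 235, 0]) cube([36, 36, 370]);
translate([339, 235, 0]) cube([36, 36, 370]);
translate([118, 511, 0]) cube([36, 36, 370]);
translate([339, 511, 0]) cube([36, 36, 370]);


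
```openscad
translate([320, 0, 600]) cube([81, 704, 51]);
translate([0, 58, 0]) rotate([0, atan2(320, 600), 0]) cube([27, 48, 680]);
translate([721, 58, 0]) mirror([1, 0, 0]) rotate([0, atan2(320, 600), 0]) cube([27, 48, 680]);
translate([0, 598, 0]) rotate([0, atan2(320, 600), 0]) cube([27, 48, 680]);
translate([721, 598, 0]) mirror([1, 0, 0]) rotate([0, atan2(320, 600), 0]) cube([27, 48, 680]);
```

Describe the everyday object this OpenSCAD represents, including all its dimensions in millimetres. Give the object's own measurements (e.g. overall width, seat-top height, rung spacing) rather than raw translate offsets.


A sawhorse. A 81×704×51 mm beam (x, y, z) sits on two A-frame leg pairs. Each pair is two raked legs of 27×48 mm section (48 mm along y) splaying symmetrically in x. Each leg rises 600 mm vertically over 320 mm of horizontal reach and is 680 mm long along its own axis. Every leg's outer bottom edge rests on the floor and its outer top edge meets a bottom edge of the beam — the left legs (tilting toward +x) meet the beam's −x bottom edge, the right legs (their mirror images, tilting toward −x) meet its +x bottom edge — so the leg tops tuck under the beam, the beam's underside is 600 mm above the floor, and the feet are 721 mm apart outside-to-outside with the beam centred between them. The two leg pairs are set in 58 mm from either end of the beam.


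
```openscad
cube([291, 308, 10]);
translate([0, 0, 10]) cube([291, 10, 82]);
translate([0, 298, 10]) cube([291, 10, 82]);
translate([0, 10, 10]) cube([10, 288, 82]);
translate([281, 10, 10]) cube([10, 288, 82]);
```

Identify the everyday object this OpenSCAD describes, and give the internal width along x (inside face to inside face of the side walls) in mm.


An open box. The internal width is 271 mm.

A 291×308 base slab with four walls standing on it — an open box. The base is 291 mm wide and the walls are 10 mm thick, so the internal width is 291 − 2 × 10 = 271 mm.


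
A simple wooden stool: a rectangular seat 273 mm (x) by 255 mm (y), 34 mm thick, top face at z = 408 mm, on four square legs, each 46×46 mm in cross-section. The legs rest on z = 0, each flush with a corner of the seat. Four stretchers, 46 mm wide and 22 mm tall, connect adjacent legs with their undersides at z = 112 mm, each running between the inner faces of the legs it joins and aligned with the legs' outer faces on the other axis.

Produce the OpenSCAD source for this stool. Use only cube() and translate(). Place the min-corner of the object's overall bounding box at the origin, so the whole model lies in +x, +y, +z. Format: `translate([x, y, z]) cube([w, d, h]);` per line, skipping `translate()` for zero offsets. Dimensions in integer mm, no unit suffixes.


translate([0, 0, 374]) cube([273, 255, 34]);
cube([46, 46, 374]);
translate([227, 0, 0]) cube([46, 46, 374]);
translate([0, 209, 0]) cube([46, 46, 374]);
translate([227, 209, 0]) cube([46, 46, 374]);
translate([46, 0, 112]) cube([181, 46, 22]);
translate([46, 209, 112]) cube([181, 46, 22]);
translate([0, 46, 112]) cube([46, 163, 22]);
translate([227, 46, 112]) cube([46, 163, 22]);


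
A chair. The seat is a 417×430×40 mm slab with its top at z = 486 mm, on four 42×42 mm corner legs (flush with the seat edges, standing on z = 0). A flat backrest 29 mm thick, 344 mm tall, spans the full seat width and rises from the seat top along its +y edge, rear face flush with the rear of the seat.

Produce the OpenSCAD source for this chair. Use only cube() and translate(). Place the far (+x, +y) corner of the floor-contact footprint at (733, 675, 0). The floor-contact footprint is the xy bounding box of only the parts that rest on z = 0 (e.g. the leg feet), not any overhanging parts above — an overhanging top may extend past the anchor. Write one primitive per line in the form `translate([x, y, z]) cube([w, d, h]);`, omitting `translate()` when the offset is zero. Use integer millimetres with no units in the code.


// leg_h = 486 - 40 = 446
translate([316, 245, 446]) cube([417, 430, 40]);
translate([316, 245, 0]) cube([42, 42, 446]);
translate([691, 245, 0]) cube([42, 42, 446]);
translate([316, 633, 0]) cube([42, 42, 446]);
translate([691, 633, 0]) cube([42, 42, 446]);
translate([316, 646, 486]) cube([417, 29, 344]);


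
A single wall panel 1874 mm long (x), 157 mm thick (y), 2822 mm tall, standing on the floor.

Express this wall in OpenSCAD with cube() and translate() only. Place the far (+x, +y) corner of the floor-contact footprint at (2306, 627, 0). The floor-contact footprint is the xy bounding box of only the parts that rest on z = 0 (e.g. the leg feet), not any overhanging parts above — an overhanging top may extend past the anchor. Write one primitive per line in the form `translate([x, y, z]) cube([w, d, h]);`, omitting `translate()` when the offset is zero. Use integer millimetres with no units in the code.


translate([432, 470, 0]) cube([1874, 157, 2822]);


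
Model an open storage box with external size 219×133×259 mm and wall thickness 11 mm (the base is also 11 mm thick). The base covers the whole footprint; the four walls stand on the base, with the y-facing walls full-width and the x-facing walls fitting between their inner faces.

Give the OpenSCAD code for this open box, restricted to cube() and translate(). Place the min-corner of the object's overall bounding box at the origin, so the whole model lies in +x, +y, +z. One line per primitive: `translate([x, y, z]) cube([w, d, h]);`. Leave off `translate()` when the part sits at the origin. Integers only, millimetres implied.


cube([219, 133, 11]);
translate([0, 0, 11]) cube([219, 11, 248]);
translate([0, 122, 11]) cube([219, 11, 248]);
translate([0, 11, 11]) cube([11, 111, 248]);
translate([208, 11, 11]) cube([11, 111, 248]);


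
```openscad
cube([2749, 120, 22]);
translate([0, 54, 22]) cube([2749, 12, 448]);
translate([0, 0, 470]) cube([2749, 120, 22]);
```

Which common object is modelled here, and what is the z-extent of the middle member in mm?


An I-beam. The web height is 448 mm.

Two wide flanges with a thin centred web — an I-beam. Overall 492 mm minus two 22 mm flanges gives a web of 492 − 2·22 = 448 mm.


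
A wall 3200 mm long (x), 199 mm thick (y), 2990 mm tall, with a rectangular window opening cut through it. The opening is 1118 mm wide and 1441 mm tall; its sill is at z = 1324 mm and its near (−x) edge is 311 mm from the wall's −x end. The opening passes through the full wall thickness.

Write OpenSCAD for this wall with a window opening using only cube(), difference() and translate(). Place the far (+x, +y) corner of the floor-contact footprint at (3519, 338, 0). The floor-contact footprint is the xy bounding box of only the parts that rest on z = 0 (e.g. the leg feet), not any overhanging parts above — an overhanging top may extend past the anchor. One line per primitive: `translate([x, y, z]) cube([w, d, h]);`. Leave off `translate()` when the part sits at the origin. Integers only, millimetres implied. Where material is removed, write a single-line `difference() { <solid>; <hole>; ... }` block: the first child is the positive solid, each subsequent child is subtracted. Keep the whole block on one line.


difference() { translate([319, 139, 0]) cube([3200, 199, 2990]); translate([630, 139, 1324]) cube([1118, 199, 1441]); }


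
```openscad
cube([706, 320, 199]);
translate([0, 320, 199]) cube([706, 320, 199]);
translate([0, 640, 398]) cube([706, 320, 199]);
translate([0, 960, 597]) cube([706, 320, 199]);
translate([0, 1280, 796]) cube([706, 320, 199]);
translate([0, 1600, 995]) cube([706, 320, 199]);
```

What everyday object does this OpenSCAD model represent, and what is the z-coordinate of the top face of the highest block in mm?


A staircase. The total rise is 1194 mm.

6 identical blocks, each offset up and back from the previous — a staircase. Each step is 199 mm tall and there are 6 of them, so the total rise is 6 × 199 = 1194 mm.


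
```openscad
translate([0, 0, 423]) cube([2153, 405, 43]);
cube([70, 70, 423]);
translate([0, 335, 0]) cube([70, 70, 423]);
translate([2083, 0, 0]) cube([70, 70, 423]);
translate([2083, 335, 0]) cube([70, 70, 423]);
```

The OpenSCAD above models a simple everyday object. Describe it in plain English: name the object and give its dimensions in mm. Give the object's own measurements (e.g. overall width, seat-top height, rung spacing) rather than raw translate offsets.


A bench: a 2153×405 mm seat slab, 43 mm thick, top at z = 466 mm, on four 70×70 mm square legs flush with the seat corners and standing on z = 0.


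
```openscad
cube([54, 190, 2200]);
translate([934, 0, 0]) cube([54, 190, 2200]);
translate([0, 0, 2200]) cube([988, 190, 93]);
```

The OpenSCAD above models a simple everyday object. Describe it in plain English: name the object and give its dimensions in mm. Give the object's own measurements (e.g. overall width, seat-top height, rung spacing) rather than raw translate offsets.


A door frame. The clear opening is 880 mm wide and 2200 mm high. Two 54 mm wide jambs, 190 mm deep, stand either side of the opening from the floor to the top of the opening. A 93 mm thick head sits across the top of both jambs, spanning the full outside width of the frame.


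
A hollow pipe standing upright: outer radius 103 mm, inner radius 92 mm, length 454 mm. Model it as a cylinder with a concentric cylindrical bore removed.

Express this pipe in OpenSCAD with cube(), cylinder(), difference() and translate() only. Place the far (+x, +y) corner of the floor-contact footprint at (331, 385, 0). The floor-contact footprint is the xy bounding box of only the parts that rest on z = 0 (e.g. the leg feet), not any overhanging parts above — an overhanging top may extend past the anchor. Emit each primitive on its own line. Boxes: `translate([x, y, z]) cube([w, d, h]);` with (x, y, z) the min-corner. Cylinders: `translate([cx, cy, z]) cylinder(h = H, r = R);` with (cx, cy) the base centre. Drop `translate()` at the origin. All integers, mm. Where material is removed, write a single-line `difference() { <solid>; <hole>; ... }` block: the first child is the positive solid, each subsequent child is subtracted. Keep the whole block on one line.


difference() { translate([228, 282, 0]) cylinder(h = 454, r = 103); translate([228, 282, 0]) cylinder(h = 454, r = 92); }


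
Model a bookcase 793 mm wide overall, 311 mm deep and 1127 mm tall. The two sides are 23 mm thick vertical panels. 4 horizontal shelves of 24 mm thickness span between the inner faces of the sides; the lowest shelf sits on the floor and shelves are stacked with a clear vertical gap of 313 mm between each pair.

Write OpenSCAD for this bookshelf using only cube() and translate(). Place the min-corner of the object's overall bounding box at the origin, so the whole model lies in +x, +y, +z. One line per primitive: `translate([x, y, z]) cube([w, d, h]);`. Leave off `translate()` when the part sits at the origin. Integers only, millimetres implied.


cube([23, 311, 1127]);
translate([770, 0, 0]) cube([23, 311, 1127]);
translate([23, 0, 0]) cube([747, 311, 24]);
translate([23, 0, 337]) cube([747, 311, 24]);
translate([23, 0, 674]) cube([747, 311, 24]);
translate([23, 0, 1011]) cube([747, 311, 24]);


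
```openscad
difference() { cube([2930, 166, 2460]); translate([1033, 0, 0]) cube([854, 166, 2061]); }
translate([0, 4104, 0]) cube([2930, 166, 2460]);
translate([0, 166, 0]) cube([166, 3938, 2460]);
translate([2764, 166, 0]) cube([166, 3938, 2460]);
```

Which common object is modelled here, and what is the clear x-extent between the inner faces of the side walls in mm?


A single room. The interior width is 2598 mm.

Four walls enclosing a rectangle with a door in the front wall — a room. Outside width 2930 minus two 166 mm walls gives 2598 mm.


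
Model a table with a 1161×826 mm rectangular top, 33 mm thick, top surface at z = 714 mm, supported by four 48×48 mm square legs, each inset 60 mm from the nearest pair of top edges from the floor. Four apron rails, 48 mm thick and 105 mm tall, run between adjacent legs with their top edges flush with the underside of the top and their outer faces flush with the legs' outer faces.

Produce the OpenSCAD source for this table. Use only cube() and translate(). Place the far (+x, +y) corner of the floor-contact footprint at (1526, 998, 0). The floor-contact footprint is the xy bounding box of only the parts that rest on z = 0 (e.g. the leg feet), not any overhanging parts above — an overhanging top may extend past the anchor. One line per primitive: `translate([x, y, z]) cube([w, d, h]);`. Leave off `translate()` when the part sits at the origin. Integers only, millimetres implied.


// leg_h = 714 - 33 = 681
// apron z = 681 - 105 = 576
translate([425, 232, 681]) cube([1161, 826, 33]);
translate([485, 292, 0]) cube([48, 48, 681]);
translate([1478, 292, 0]) cube([48, 48, 681]);
translate([485, 950, 0]) cube([48, 48, 681]);
translate([1478, 950, 0]) cube([48, 48, 681]);
translate([533, 292, 576]) cube([945, 48, 105]);
translate([533, 950, 576]) cube([945, 48, 105]);
translate([485, 340, 576]) cube([48, 610, 105]);
translate([1478, 340, 576]) cube([48, 610, 105]);


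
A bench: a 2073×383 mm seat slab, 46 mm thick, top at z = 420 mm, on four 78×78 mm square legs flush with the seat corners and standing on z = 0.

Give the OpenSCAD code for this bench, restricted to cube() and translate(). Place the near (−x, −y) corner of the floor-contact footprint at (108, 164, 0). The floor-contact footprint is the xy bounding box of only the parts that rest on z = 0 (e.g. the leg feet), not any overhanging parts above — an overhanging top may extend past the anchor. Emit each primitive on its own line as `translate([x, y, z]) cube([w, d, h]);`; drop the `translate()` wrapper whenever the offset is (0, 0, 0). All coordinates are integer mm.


translate([108, 164, 374]) cube([2073, 383, 46]);
translate([108, 164, 0]) cube([78, 78, 374]);
translate([108, 469, 0]) cube([78, 78, 374]);
translate([2103, 164, 0]) cube([78, 78, 374]);
translate([2103, 469, 0]) cube([78, 78, 374]);


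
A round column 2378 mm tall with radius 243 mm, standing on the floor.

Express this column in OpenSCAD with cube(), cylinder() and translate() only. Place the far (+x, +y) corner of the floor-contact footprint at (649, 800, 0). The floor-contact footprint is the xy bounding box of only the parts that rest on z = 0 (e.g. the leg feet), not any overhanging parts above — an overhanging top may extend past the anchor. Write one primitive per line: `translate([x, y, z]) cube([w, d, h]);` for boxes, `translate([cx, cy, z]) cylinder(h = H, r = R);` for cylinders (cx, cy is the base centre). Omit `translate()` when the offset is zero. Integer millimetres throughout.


translate([406, 557, 0]) cylinder(h = 2378, r = 243);


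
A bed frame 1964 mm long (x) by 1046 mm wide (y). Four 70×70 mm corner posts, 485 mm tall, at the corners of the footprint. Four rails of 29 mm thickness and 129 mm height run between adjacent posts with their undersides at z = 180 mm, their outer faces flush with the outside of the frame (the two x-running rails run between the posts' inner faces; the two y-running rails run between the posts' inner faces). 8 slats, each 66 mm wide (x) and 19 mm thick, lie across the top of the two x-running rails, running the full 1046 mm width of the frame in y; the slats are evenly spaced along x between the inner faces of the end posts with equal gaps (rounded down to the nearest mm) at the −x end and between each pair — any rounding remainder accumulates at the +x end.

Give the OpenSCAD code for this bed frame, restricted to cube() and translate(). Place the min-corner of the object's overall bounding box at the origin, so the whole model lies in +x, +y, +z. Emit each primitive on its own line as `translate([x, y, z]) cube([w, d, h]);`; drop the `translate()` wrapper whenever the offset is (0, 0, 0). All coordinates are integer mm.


cube([70, 70, 485]);
translate([0, 976, 0]) cube([70, 70, 485]);
translate([1894, 0, 0]) cube([70, 70, 485]);
translate([1894, 976, 0]) cube([70, 70, 485]);
translate([70, 0, 180]) cube([1824, 29, 129]);
translate([70, 1017, 180]) cube([1824, 29, 129]);
translate([0, 70, 180]) cube([29, 906, 129]);
translate([1935, 70, 180]) cube([29, 906, 129]);
translate([214, 0, 309]) cube([66, 1046, 19]);
translate([424, 0, 309]) cube([66, 1046, 19]);
translate([634, 0, 309]) cube([66, 1046, 19]);
translate([844, 0, 309]) cube([66, 1046, 19]);
translate([1054, 0, 309]) cube([66, 1046, 19]);
translate([1264, 0, 309]) cube([66, 1046, 19]);
translate([1474, 0, 309]) cube([66, 1046, 19]);
translate([1684, 0, 309]) cube([66, 1046, 19]);


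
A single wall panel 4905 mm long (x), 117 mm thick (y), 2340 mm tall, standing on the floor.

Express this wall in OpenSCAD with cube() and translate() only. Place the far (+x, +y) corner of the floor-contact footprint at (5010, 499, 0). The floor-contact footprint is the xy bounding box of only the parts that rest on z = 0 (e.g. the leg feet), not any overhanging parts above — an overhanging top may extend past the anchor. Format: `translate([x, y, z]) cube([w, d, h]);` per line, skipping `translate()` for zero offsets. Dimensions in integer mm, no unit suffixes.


translate([105, 382, 0]) cube([4905, 117, 2340]);


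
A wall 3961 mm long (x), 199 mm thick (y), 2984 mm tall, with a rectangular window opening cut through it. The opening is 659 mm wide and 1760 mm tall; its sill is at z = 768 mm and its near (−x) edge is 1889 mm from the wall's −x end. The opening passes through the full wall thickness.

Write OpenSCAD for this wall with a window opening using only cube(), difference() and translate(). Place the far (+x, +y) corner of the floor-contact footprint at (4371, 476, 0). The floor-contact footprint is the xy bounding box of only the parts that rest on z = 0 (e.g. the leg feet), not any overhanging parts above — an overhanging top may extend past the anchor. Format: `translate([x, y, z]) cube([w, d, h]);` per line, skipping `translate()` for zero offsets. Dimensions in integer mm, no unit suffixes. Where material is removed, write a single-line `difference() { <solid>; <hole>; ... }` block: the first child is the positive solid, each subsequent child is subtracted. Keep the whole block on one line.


difference() { translate([410, 277, 0]) cube([3961, 199, 2984]); translate([2299, 277, 768]) cube([659, 199, 1760]); }


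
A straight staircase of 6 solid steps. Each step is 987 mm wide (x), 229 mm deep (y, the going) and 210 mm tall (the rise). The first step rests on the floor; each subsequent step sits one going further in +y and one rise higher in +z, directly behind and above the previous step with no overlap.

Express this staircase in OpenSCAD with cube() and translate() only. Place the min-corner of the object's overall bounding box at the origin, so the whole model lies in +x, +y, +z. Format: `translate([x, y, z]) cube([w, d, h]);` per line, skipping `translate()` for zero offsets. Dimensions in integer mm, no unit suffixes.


cube([987, 229, 210]);
translate([0, 229, 210]) cube([987, 229, 210]);
translate([0, 458, 420]) cube([987, 229, 210]);
translate([0, 687, 630]) cube([987, 229, 210]);
translate([0, 916, 840]) cube([987, 229, 210]);
translate([0, 1145, 1050]) cube([987, 229, 210]);


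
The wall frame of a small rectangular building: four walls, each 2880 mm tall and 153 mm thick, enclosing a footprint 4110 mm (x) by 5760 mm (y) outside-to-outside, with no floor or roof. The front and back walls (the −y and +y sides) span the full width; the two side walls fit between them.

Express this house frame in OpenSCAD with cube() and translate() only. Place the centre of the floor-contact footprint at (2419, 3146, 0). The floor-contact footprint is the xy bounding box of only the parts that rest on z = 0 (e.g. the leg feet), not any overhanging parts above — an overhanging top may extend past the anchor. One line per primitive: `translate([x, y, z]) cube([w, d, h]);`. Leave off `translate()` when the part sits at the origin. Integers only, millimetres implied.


translate([364, 266, 0]) cube([4110, 153, 2880]);
translate([364, 5873, 0]) cube([4110, 153, 2880]);
translate([364, 419, 0]) cube([153, 5454, 2880]);
translate([4321, 419, 0]) cube([153, 5454, 2880]);


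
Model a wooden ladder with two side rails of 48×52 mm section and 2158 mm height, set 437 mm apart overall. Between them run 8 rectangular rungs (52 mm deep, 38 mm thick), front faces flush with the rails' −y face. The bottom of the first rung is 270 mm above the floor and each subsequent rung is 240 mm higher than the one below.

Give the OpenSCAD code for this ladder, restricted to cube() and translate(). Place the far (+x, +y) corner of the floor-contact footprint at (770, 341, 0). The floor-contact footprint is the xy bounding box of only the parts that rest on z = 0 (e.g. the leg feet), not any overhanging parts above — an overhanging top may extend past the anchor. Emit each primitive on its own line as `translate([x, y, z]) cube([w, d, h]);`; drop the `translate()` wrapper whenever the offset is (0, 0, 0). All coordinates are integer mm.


translate([333, 289, 0]) cube([48, 52, 2158]);
translate([722, 289, 0]) cube([48, 52, 2158]);
translate([381, 289, 270]) cube([341, 52, 38]);
translate([381, 289, 510]) cube([341, 52, 38]);
translate([381, 289, 750]) cube([341, 52, 38]);
translate([381, 289, 990]) cube([341, 52, 38]);
translate([381, 289, 1230]) cube([341, 52, 38]);
translate([381, 289, 1470]) cube([341, 52, 38]);
translate([381, 289, 1710]) cube([341, 52, 38]);
translate([381, 289, 1950]) cube([341, 52, 38]);


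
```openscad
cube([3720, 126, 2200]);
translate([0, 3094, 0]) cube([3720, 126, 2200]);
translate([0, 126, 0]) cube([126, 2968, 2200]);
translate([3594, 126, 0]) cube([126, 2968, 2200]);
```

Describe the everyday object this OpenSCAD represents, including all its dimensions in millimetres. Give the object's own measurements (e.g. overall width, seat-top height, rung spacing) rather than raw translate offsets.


The wall frame of a small rectangular building: four walls, each 2200 mm tall and 126 mm thick, enclosing a footprint 3720 mm (x) by 3220 mm (y) outside-to-outside, with no floor or roof. The front and back walls (the −y and +y sides) span the full width; the two side walls fit between them.


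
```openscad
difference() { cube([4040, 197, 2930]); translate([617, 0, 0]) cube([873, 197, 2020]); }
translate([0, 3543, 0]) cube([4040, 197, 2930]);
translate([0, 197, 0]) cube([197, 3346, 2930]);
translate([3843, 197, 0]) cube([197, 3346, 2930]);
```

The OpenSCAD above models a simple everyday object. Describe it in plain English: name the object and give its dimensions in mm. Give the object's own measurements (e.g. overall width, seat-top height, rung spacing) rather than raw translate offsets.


A single room: four walls, each 2930 mm tall and 197 mm thick, enclosing an outside footprint 4040×3740 mm (x × y), no floor or roof. The front and back walls (−y and +y sides) run the full x-width; the side walls fit between their inner faces. A door opening 873 mm wide and 2020 mm tall is cut through the front wall from the floor up, its −x edge 617 mm from the wall's −x end.


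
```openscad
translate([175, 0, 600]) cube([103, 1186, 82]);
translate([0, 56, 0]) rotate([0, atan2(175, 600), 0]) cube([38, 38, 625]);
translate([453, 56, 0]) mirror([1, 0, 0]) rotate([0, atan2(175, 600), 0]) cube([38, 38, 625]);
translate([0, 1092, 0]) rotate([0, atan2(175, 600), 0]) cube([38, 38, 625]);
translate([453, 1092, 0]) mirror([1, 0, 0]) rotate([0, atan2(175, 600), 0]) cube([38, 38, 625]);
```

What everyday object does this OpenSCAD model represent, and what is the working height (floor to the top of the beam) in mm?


A sawhorse. The overall height is 682 mm.

A beam across two mirrored pairs of raked legs — a sawhorse. The beam's underside is at z = 600 (matching the legs' vertical rise in atan2(175, 600)) and the beam is 82 mm tall, so its top is at 600 + 82 = 682 mm. The raked legs top out at the beam's underside, so that is the highest point.


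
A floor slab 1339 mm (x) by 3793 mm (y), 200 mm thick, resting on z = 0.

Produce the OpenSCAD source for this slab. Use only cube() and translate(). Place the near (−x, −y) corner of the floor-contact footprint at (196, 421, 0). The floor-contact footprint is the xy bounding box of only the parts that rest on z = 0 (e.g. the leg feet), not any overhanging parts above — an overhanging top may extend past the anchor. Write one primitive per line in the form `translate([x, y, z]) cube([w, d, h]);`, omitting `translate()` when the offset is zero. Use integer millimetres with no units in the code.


translate([196, 421, 0]) cube([1339, 3793, 200]);


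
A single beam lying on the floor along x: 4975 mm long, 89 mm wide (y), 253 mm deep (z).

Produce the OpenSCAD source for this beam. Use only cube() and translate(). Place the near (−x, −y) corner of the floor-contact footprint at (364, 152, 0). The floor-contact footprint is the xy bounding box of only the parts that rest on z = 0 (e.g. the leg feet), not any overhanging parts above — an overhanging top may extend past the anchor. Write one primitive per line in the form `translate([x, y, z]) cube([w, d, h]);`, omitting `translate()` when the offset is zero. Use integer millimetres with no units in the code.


translate([364, 152, 0]) cube([4975, 89, 253]);


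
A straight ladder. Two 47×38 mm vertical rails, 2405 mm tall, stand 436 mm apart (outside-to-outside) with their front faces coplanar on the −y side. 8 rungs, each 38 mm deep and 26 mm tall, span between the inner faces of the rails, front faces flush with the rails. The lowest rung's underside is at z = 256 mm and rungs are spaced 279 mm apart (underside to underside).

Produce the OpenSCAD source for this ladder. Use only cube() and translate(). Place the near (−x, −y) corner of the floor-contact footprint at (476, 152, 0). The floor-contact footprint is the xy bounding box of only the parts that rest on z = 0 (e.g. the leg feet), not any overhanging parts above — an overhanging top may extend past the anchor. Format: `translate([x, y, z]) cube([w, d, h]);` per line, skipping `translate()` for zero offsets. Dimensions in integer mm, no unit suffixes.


// rung span = 436 - 2*47 = 342
// rung[k] z = 256 + k*279
translate([476, 152, 0]) cube([47, 38, 2405]);
translate([865, 152, 0]) cube([47, 38, 2405]);
translate([523, 152, 256]) cube([342, 38, 26]);
translate([523, 152, 535]) cube([342, 38, 26]);
translate([523, 152, 814]) cube([342, 38, 26]);
translate([523, 152, 1093]) cube([342, 38, 26]);
translate([523, 152, 1372]) cube([342, 38, 26]);
translate([523, 152, 1651]) cube([342, 38, 26]);
translate([523, 152, 1930]) cube([342, 38, 26]);
translate([523, 152, 2209]) cube([342, 38, 26]);


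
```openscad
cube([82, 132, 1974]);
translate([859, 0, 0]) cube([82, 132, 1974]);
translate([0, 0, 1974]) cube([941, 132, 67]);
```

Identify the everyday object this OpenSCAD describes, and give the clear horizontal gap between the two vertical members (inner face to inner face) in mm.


A door frame. The clear opening width is 777 mm.

Two 1974 mm tall posts with a header on top — a door frame. The left jamb is 82 mm wide at x = 0; the right jamb starts at x = 859. The clear opening is 859 − 82 = 777 mm.


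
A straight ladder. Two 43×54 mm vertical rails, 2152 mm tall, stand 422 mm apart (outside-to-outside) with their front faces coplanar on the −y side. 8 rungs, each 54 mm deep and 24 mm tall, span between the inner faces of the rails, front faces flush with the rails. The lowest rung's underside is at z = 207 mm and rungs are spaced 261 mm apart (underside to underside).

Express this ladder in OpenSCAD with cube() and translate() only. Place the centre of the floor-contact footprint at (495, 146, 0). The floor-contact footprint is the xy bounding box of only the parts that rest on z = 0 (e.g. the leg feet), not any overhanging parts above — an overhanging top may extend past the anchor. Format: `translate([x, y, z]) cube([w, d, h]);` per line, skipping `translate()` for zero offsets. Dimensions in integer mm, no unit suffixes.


// rung span = 422 - 2*43 = 336
// rung[k] z = 207 + k*261
translate([284, 119, 0]) cube([43, 54, 2152]);
translate([663, 119, 0]) cube([43, 54, 2152]);
translate([327, 119, 207]) cube([336, 54, 24]);
translate([327, 119, 468]) cube([336, 54, 24]);
translate([327, 119, 729]) cube([336, 54, 24]);
translate([327, 119, 990]) cube([336, 54, 24]);
translate([327, 119, 1251]) cube([336, 54, 24]);
translate([327, 119, 1512]) cube([336, 54, 24]);
translate([327, 119, 1773]) cube([336, 54, 24]);
translate([327, 119, 2034]) cube([336, 54, 24]);


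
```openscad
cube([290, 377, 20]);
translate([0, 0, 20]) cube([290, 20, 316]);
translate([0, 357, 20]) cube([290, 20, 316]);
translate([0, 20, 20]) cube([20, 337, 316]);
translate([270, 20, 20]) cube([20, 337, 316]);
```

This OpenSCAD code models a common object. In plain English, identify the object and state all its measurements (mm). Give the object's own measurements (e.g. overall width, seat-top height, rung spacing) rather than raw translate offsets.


An open-topped rectangular box: outside dimensions 290×377×336 mm, with a uniform wall and base thickness of 20 mm. The base is a full 290×377 slab on the floor; four walls sit on top of the base. The front and back walls (the −y and +y sides) span the full width; the two side walls fit between them.


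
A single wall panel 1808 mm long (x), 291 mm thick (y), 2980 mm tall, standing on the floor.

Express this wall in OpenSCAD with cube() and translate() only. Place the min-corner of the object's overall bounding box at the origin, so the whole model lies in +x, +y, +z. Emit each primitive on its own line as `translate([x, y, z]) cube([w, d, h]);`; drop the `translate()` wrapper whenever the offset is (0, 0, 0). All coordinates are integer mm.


cube([1808, 291, 2980]);
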